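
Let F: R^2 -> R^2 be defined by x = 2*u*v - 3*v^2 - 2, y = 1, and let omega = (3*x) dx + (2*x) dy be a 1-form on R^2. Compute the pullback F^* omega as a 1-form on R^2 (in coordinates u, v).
F^* omega = (6*v*(2*u*v - 3*v^2 - 2)) du + (12*u^2*v - 54*u*v^2 - 12*u + 54*v^3 + 36*v) dv

Using F^*(f dg) = (f ∘ F) d(g ∘ F), substitute each coordinate x_i by F_i(u, v) in f_i, and replace dx_i by d F_i = (∂F_i/∂u) du + (∂F_i/∂v) dv.
  For the x component: f_1(F) = 6*u*v - 9*v^2 - 6; d F_1 = (2*v) du + (2*u - 6*v) dv
  For the y component: f_2(F) = 4*u*v - 6*v^2 - 4; d F_2 = (0) du + (0) dv
Combining and collecting du, dv coefficients:
  coeff of du: 6*v*(2*u*v - 3*v^2 - 2)
  coeff of dv: 12*u^2*v - 54*u*v^2 - 12*u + 54*v^3 + 36*v
F^* omega = (6*v*(2*u*v - 3*v^2 - 2)) du + (12*u^2*v - 54*u*v^2 - 12*u + 54*v^3 + 36*v) dv.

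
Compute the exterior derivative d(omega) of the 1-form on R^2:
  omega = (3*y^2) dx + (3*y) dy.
d(omega) = (-6*y) dx ∧ dy

For a 1-form omega = sum_i f_i dx_i, the exterior derivative is
  d(omega) = sum_{i < j} (∂f_j/∂x_i - ∂f_i/∂x_j) dx_i ∧ dx_j.
  coefficient of dx ∧ dy: ∂f_2/∂x - ∂f_1/∂y = ∂(3*y)/∂x - ∂(3*y^2)/∂y = -6*y
Assembling: d(omega) = (-6*y) dx ∧ dy.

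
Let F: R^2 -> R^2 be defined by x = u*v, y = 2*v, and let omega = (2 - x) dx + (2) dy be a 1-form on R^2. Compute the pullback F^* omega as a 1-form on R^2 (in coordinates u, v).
F^* omega = (v*(-u*v + 2)) du + (-u^2*v + 2*u + 4) dv

Using F^*(f dg) = (f ∘ F) d(g ∘ F), substitute each coordinate x_i by F_i(u, v) in f_i, and replace dx_i by d F_i = (∂F_i/∂u) du + (∂F_i/∂v) dv.
  For the x component: f_1(F) = -u*v + 2; d F_1 = (v) du + (u) dv
  For the y component: f_2(F) = 2; d F_2 = (0) du + (2) dv
Combining and collecting du, dv coefficients:
  coeff of du: v*(-u*v + 2)
  coeff of dv: -u^2*v + 2*u + 4
F^* omega = (v*(-u*v + 2)) du + (-u^2*v + 2*u + 4) dv.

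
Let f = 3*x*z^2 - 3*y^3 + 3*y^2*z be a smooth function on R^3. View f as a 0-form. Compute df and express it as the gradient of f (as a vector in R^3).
df = (3*z^2) dx + (3*y*(-3*y + 2*z)) dy + (6*x*z + 3*y^2) dz; grad f = (3*z^2, 3*y*(-3*y + 2*z), 6*x*z + 3*y^2)

For a 0-form f, d f = (∂f/∂x) dx + (∂f/∂y) dy + (∂f/∂z) dz. The components of the vector representation are exactly the entries of grad f in Cartesian coordinates:
  ∂f/∂x = 3*z^2
  ∂f/∂y = 3*y*(-3*y + 2*z)
  ∂f/∂z = 6*x*z + 3*y^2.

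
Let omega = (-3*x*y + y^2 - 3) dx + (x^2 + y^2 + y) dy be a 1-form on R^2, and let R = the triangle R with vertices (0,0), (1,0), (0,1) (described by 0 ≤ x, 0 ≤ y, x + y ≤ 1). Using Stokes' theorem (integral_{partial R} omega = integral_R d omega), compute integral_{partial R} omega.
integral_(partial R) omega = 1/2

Stokes: integral_partial_R omega = integral_R d omega with d omega = (∂Q/∂x - ∂P/∂y) dx ∧ dy.
  ∂Q/∂x = 2*x
  ∂P/∂y = -3*x + 2*y
  integrand = ∂Q/∂x - ∂P/∂y = 5*x - 2*y.
Integrating over R: integral_0^1 integral_0^{1-x} (5*x - 2*y) dy dx = 1/2.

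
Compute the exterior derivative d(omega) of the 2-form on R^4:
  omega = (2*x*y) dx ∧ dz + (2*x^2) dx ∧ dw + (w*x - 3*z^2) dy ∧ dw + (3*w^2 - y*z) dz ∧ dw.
d(omega) = (-2*x) dx ∧ dy ∧ dz + (w) dx ∧ dy ∧ dw + (5*z) dy ∧ dz ∧ dw

For a 2-form omega = sum_{i<j} g_{ij} dx_i ∧ dx_j, the exterior derivative is
  d(omega) = sum_{i<j} d(g_{ij}) ∧ dx_i ∧ dx_j = sum_{i<j, k} (∂g_{ij}/∂x_k) dx_k ∧ dx_i ∧ dx_j.
Expand each term, using dx_k ∧ dx_i ∧ dx_j = sgn(permutation) dx_{(a)} ∧ dx_{(b)} ∧ dx_{(c)} with (a < b < c) sorted:
  d(2*x*y) includes (∂/∂y)(2*x*y) dy = (2*x) dy, which multiplied by dx ∧ dz gives (-2*x) dx ∧ dy ∧ dz
  d(w*x - 3*z^2) includes (∂/∂x)(w*x - 3*z^2) dx = (w) dx, which multiplied by dy ∧ dw gives (w) dx ∧ dy ∧ dw
  d(w*x - 3*z^2) includes (∂/∂z)(w*x - 3*z^2) dz = (-6*z) dz, which multiplied by dy ∧ dw gives (6*z) dy ∧ dz ∧ dw
  d(3*w^2 - y*z) includes (∂/∂y)(3*w^2 - y*z) dy = (-z) dy, which multiplied by dz ∧ dw gives (-z) dy ∧ dz ∧ dw
Collecting like 3-forms: d(omega) = (-2*x) dx ∧ dy ∧ dz + (w) dx ∧ dy ∧ dw + (5*z) dy ∧ dz ∧ dw.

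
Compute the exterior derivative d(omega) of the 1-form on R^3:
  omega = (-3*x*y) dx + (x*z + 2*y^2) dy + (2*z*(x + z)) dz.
d(omega) = (3*x + z) dx ∧ dy + (2*z) dx ∧ dz + (-x) dy ∧ dz

For a 1-form omega = sum_i f_i dx_i, the exterior derivative is
  d(omega) = sum_{i < j} (∂f_j/∂x_i - ∂f_i/∂x_j) dx_i ∧ dx_j.
  coefficient of dx ∧ dy: ∂f_2/∂x - ∂f_1/∂y = ∂(x*z + 2*y^2)/∂x - ∂(-3*x*y)/∂y = 3*x + z
  coefficient of dx ∧ dz: ∂f_3/∂x - ∂f_1/∂z = ∂(2*z*(x + z))/∂x - ∂(-3*x*y)/∂z = 2*z
  coefficient of dy ∧ dz: ∂f_3/∂y - ∂f_2/∂z = ∂(2*z*(x + z))/∂y - ∂(x*z + 2*y^2)/∂z = -x
Assembling: d(omega) = (3*x + z) dx ∧ dy + (2*z) dx ∧ dz + (-x) dy ∧ dz.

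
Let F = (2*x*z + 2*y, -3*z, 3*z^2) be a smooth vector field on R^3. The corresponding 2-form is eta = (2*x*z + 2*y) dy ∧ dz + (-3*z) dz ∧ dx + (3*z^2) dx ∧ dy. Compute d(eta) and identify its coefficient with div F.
d(eta) = (8*z) dx ∧ dy ∧ dz; div F = 8*z

For a 2-form in R^3 of the form above, applying d gives a 3-form with coefficient ∂P/∂x + ∂Q/∂y + ∂R/∂z:
  ∂P/∂x = 2*z
  ∂Q/∂y = 0
  ∂R/∂z = 6*z
Sum = 8*z, which is exactly div F.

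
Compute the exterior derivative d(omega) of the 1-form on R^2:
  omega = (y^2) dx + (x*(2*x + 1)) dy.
d(omega) = (4*x - 2*y + 1) dx ∧ dy

For a 1-form omega = sum_i f_i dx_i, the exterior derivative is
  d(omega) = sum_{i < j} (∂f_j/∂x_i - ∂f_i/∂x_j) dx_i ∧ dx_j.
  coefficient of dx ∧ dy: ∂f_2/∂x - ∂f_1/∂y = ∂(x*(2*x + 1))/∂x - ∂(y^2)/∂y = 4*x - 2*y + 1
Assembling: d(omega) = (4*x - 2*y + 1) dx ∧ dy.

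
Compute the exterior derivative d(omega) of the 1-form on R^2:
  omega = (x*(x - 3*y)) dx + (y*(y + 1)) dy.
d(omega) = (3*x) dx ∧ dy

For a 1-form omega = sum_i f_i dx_i, the exterior derivative is
  d(omega) = sum_{i < j} (∂f_j/∂x_i - ∂f_i/∂x_j) dx_i ∧ dx_j.
  coefficient of dx ∧ dy: ∂f_2/∂x - ∂f_1/∂y = ∂(y*(y + 1))/∂x - ∂(x*(x - 3*y))/∂y = 3*x
Assembling: d(omega) = (3*x) dx ∧ dy.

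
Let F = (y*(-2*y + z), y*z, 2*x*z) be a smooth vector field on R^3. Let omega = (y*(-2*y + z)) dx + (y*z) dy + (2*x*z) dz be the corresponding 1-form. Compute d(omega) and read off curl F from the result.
d(omega) = (-y) dy ∧ dz + (y - 2*z) dz ∧ dx + (4*y - z) dx ∧ dy; curl F = (-y, y - 2*z, 4*y - z)

d omega = sum_{i<j} (∂f_j/∂x_i - ∂f_i/∂x_j) dx_i ∧ dx_j. Under the identification (dy ∧ dz, dz ∧ dx, dx ∧ dy) ↔ (e_x, e_y, e_z), the coefficients are exactly the components of curl F. Compute:
  ∂R/∂y - ∂Q/∂z = (0) - (y) = -y
  ∂P/∂z - ∂R/∂x = (y) - (2*z) = y - 2*z
  ∂Q/∂x - ∂P/∂y = (0) - (-4*y + z) = 4*y - z.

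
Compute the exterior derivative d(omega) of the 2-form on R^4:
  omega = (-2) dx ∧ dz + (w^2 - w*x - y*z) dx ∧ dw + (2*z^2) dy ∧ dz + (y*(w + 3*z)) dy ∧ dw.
d(omega) = (z) dx ∧ dy ∧ dw + (y) dx ∧ dz ∧ dw + (-3*y) dy ∧ dz ∧ dw

For a 2-form omega = sum_{i<j} g_{ij} dx_i ∧ dx_j, the exterior derivative is
  d(omega) = sum_{i<j} d(g_{ij}) ∧ dx_i ∧ dx_j = sum_{i<j, k} (∂g_{ij}/∂x_k) dx_k ∧ dx_i ∧ dx_j.
Expand each term, using dx_k ∧ dx_i ∧ dx_j = sgn(permutation) dx_{(a)} ∧ dx_{(b)} ∧ dx_{(c)} with (a < b < c) sorted:
  d(w^2 - w*x - y*z) includes (∂/∂y)(w^2 - w*x - y*z) dy = (-z) dy, which multiplied by dx ∧ dw gives (z) dx ∧ dy ∧ dw
  d(w^2 - w*x - y*z) includes (∂/∂z)(w^2 - w*x - y*z) dz = (-y) dz, which multiplied by dx ∧ dw gives (y) dx ∧ dz ∧ dw
  d(y*(w + 3*z)) includes (∂/∂z)(y*(w + 3*z)) dz = (3*y) dz, which multiplied by dy ∧ dw gives (-3*y) dy ∧ dz ∧ dw
Collecting like 3-forms: d(omega) = (z) dx ∧ dy ∧ dw + (y) dx ∧ dz ∧ dw + (-3*y) dy ∧ dz ∧ dw.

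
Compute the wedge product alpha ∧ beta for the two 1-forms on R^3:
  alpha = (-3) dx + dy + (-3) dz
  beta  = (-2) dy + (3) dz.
alpha ∧ beta = (6) dx ∧ dy + (-9) dx ∧ dz + (-3) dy ∧ dz

Distribute the wedge, using dx_i ∧ dx_j = -dx_j ∧ dx_i and dx_i ∧ dx_i = 0. For each pair (i, j) with i < j, the coefficient of dx_i ∧ dx_j in alpha ∧ beta is (alpha_i * beta_j - alpha_j * beta_i). Collecting: alpha ∧ beta = (6) dx ∧ dy + (-9) dx ∧ dz + (-3) dy ∧ dz.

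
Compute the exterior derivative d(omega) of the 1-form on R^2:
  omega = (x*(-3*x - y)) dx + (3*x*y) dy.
d(omega) = (x + 3*y) dx ∧ dy

For a 1-form omega = sum_i f_i dx_i, the exterior derivative is
  d(omega) = sum_{i < j} (∂f_j/∂x_i - ∂f_i/∂x_j) dx_i ∧ dx_j.
  coefficient of dx ∧ dy: ∂f_2/∂x - ∂f_1/∂y = ∂(3*x*y)/∂x - ∂(x*(-3*x - y))/∂y = x + 3*y
Assembling: d(omega) = (x + 3*y) dx ∧ dy.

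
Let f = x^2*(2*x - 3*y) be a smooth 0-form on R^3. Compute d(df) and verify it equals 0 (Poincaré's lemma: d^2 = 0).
d(df) = 0

Step 1: df = sum_i (∂f/∂x_i) dx_i = (6*x*(x - y)) dx + (-3*x^2) dy + (0) dz.
Step 2: Apply d again. Using the 1-form formula, the coefficient of dx ∧ dy in d(df) is ∂^2 f/∂x ∂y - ∂^2 f/∂y ∂x = (-6*x) - (-6*x) = 0 (equality of mixed partials for smooth f).
Similarly for dx ∧ dz and dy ∧ dz — all coefficients vanish. So d(df) = 0.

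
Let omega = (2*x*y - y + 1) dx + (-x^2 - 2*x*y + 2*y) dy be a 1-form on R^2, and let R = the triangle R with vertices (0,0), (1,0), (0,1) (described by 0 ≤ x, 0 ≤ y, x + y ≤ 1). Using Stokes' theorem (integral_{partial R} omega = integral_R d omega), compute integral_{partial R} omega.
integral_(partial R) omega = -1/2

Stokes: integral_partial_R omega = integral_R d omega with d omega = (∂Q/∂x - ∂P/∂y) dx ∧ dy.
  ∂Q/∂x = -2*x - 2*y
  ∂P/∂y = 2*x - 1
  integrand = ∂Q/∂x - ∂P/∂y = -4*x - 2*y + 1.
Integrating over R: integral_0^1 integral_0^{1-x} (-4*x - 2*y + 1) dy dx = -1/2.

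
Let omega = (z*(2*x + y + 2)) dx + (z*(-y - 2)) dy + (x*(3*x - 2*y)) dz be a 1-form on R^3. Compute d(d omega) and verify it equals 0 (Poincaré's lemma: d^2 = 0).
d(d omega) = 0

Step 1: d omega = sum_{i<j} (∂f_j/∂x_i - ∂f_i/∂x_j) dx_i ∧ dx_j:
  coeff of dx ∧ dy: -z
  coeff of dx ∧ dz: 4*x - 3*y - 2
  coeff of dy ∧ dz: -2*x + y + 2
Step 2: Apply d again to each 2-form coefficient. The only possible 3-form in R^3 is dx ∧ dy ∧ dz, with coefficient
  ∂(coeff of dy∧dz)/∂x - ∂(coeff of dx∧dz)/∂y + ∂(coeff of dx∧dy)/∂z
  = ∂/∂x (-2*x + y + 2) - ∂/∂y (4*x - 3*y - 2) + ∂/∂z (-z).
Each of these terms simplifies to sums of mixed partials that cancel in pairs. The result is 0 (by equality of mixed partials for smooth functions — Schwarz / Clairaut).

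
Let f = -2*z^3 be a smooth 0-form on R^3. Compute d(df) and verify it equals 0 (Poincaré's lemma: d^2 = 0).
d(df) = 0

Step 1: df = sum_i (∂f/∂x_i) dx_i = (0) dx + (0) dy + (-6*z^2) dz.
Step 2: Apply d again. Using the 1-form formula, the coefficient of dx ∧ dy in d(df) is ∂^2 f/∂x ∂y - ∂^2 f/∂y ∂x = (0) - (0) = 0 (equality of mixed partials for smooth f).
Similarly for dx ∧ dz and dy ∧ dz — all coefficients vanish. So d(df) = 0.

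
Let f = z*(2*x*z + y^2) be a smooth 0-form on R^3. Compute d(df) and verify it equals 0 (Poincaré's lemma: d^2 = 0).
d(df) = 0

Step 1: df = sum_i (∂f/∂x_i) dx_i = (2*z^2) dx + (2*y*z) dy + (4*x*z + y^2) dz.
Step 2: Apply d again. Using the 1-form formula, the coefficient of dx ∧ dy in d(df) is ∂^2 f/∂x ∂y - ∂^2 f/∂y ∂x = (0) - (0) = 0 (equality of mixed partials for smooth f).
Similarly for dx ∧ dz and dy ∧ dz — all coefficients vanish. So d(df) = 0.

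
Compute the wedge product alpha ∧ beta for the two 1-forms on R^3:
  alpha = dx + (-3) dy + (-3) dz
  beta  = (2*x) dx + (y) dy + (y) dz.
alpha ∧ beta = (6*x + y) dx ∧ dy + (6*x + y) dx ∧ dz

Distribute the wedge, using dx_i ∧ dx_j = -dx_j ∧ dx_i and dx_i ∧ dx_i = 0. For each pair (i, j) with i < j, the coefficient of dx_i ∧ dx_j in alpha ∧ beta is (alpha_i * beta_j - alpha_j * beta_i). Collecting: alpha ∧ beta = (6*x + y) dx ∧ dy + (6*x + y) dx ∧ dz.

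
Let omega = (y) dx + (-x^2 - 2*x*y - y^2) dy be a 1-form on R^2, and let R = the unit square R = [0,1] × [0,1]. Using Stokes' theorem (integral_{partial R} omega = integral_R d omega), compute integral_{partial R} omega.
integral_(partial R) omega = -3

Stokes: integral_partial_R omega = integral_R d omega with d omega = (∂Q/∂x - ∂P/∂y) dx ∧ dy.
  ∂Q/∂x = -2*x - 2*y
  ∂P/∂y = 1
  integrand = ∂Q/∂x - ∂P/∂y = -2*x - 2*y - 1.
Integrating over R: integral_0^1 integral_0^1 (-2*x - 2*y - 1) dx dy = -3.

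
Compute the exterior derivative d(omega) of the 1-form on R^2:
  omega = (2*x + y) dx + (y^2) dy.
d(omega) = (-1) dx ∧ dy

For a 1-form omega = sum_i f_i dx_i, the exterior derivative is
  d(omega) = sum_{i < j} (∂f_j/∂x_i - ∂f_i/∂x_j) dx_i ∧ dx_j.
  coefficient of dx ∧ dy: ∂f_2/∂x - ∂f_1/∂y = ∂(y^2)/∂x - ∂(2*x + y)/∂y = -1
Assembling: d(omega) = (-1) dx ∧ dy.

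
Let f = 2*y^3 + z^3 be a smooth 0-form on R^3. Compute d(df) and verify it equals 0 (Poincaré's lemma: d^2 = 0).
d(df) = 0

Step 1: df = sum_i (∂f/∂x_i) dx_i = (0) dx + (6*y^2) dy + (3*z^2) dz.
Step 2: Apply d again. Using the 1-form formula, the coefficient of dx ∧ dy in d(df) is ∂^2 f/∂x ∂y - ∂^2 f/∂y ∂x = (0) - (0) = 0 (equality of mixed partials for smooth f).
Similarly for dx ∧ dz and dy ∧ dz — all coefficients vanish. So d(df) = 0.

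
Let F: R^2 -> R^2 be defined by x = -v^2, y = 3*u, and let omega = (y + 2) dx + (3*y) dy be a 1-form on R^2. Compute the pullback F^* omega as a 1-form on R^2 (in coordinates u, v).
F^* omega = (27*u) du + (2*v*(-3*u - 2)) dv

Using F^*(f dg) = (f ∘ F) d(g ∘ F), substitute each coordinate x_i by F_i(u, v) in f_i, and replace dx_i by d F_i = (∂F_i/∂u) du + (∂F_i/∂v) dv.
  For the x component: f_1(F) = 3*u + 2; d F_1 = (0) du + (-2*v) dv
  For the y component: f_2(F) = 9*u; d F_2 = (3) du + (0) dv
Combining and collecting du, dv coefficients:
  coeff of du: 27*u
  coeff of dv: 2*v*(-3*u - 2)
F^* omega = (27*u) du + (2*v*(-3*u - 2)) dv.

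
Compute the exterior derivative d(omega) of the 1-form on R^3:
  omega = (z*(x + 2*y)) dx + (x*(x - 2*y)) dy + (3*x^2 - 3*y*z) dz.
d(omega) = (2*x - 2*y - 2*z) dx ∧ dy + (5*x - 2*y) dx ∧ dz + (-3*z) dy ∧ dz

For a 1-form omega = sum_i f_i dx_i, the exterior derivative is
  d(omega) = sum_{i < j} (∂f_j/∂x_i - ∂f_i/∂x_j) dx_i ∧ dx_j.
  coefficient of dx ∧ dy: ∂f_2/∂x - ∂f_1/∂y = ∂(x*(x - 2*y))/∂x - ∂(z*(x + 2*y))/∂y = 2*x - 2*y - 2*z
  coefficient of dx ∧ dz: ∂f_3/∂x - ∂f_1/∂z = ∂(3*x^2 - 3*y*z)/∂x - ∂(z*(x + 2*y))/∂z = 5*x - 2*y
  coefficient of dy ∧ dz: ∂f_3/∂y - ∂f_2/∂z = ∂(3*x^2 - 3*y*z)/∂y - ∂(x*(x - 2*y))/∂z = -3*z
Assembling: d(omega) = (2*x - 2*y - 2*z) dx ∧ dy + (5*x - 2*y) dx ∧ dz + (-3*z) dy ∧ dz.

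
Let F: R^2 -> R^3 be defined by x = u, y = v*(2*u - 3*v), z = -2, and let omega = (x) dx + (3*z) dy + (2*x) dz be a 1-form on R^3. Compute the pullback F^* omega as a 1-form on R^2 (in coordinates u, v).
F^* omega = (u - 12*v) du + (-12*u + 36*v) dv

Using F^*(f dg) = (f ∘ F) d(g ∘ F), substitute each coordinate x_i by F_i(u, v) in f_i, and replace dx_i by d F_i = (∂F_i/∂u) du + (∂F_i/∂v) dv.
  For the x component: f_1(F) = u; d F_1 = (1) du + (0) dv
  For the y component: f_2(F) = -6; d F_2 = (2*v) du + (2*u - 6*v) dv
  For the z component: f_3(F) = 2*u; d F_3 = (0) du + (0) dv
Combining and collecting du, dv coefficients:
  coeff of du: u - 12*v
  coeff of dv: -12*u + 36*v
F^* omega = (u - 12*v) du + (-12*u + 36*v) dv.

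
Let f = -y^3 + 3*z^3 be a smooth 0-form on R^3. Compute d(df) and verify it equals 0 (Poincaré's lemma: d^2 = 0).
d(df) = 0

Step 1: df = sum_i (∂f/∂x_i) dx_i = (0) dx + (-3*y^2) dy + (9*z^2) dz.
Step 2: Apply d again. Using the 1-form formula, the coefficient of dx ∧ dy in d(df) is ∂^2 f/∂x ∂y - ∂^2 f/∂y ∂x = (0) - (0) = 0 (equality of mixed partials for smooth f).
Similarly for dx ∧ dz and dy ∧ dz — all coefficients vanish. So d(df) = 0.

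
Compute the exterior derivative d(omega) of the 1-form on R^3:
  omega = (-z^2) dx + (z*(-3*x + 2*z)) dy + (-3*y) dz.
d(omega) = (-3*z) dx ∧ dy + (2*z) dx ∧ dz + (3*x - 4*z - 3) dy ∧ dz

For a 1-form omega = sum_i f_i dx_i, the exterior derivative is
  d(omega) = sum_{i < j} (∂f_j/∂x_i - ∂f_i/∂x_j) dx_i ∧ dx_j.
  coefficient of dx ∧ dy: ∂f_2/∂x - ∂f_1/∂y = ∂(z*(-3*x + 2*z))/∂x - ∂(-z^2)/∂y = -3*z
  coefficient of dx ∧ dz: ∂f_3/∂x - ∂f_1/∂z = ∂(-3*y)/∂x - ∂(-z^2)/∂z = 2*z
  coefficient of dy ∧ dz: ∂f_3/∂y - ∂f_2/∂z = ∂(-3*y)/∂y - ∂(z*(-3*x + 2*z))/∂z = 3*x - 4*z - 3
Assembling: d(omega) = (-3*z) dx ∧ dy + (2*z) dx ∧ dz + (3*x - 4*z - 3) dy ∧ dz.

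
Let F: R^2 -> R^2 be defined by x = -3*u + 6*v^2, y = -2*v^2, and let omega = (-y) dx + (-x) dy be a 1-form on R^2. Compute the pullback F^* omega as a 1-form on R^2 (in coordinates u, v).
F^* omega = (-6*v^2) du + (12*v*(-u + 4*v^2)) dv

Using F^*(f dg) = (f ∘ F) d(g ∘ F), substitute each coordinate x_i by F_i(u, v) in f_i, and replace dx_i by d F_i = (∂F_i/∂u) du + (∂F_i/∂v) dv.
  For the x component: f_1(F) = 2*v^2; d F_1 = (-3) du + (12*v) dv
  For the y component: f_2(F) = 3*u - 6*v^2; d F_2 = (0) du + (-4*v) dv
Combining and collecting du, dv coefficients:
  coeff of du: -6*v^2
  coeff of dv: 12*v*(-u + 4*v^2)
F^* omega = (-6*v^2) du + (12*v*(-u + 4*v^2)) dv.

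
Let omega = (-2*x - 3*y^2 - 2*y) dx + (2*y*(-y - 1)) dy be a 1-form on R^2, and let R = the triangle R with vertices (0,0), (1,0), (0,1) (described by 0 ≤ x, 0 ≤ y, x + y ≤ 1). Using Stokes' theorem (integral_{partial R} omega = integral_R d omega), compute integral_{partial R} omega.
integral_(partial R) omega = 2

Stokes: integral_partial_R omega = integral_R d omega with d omega = (∂Q/∂x - ∂P/∂y) dx ∧ dy.
  ∂Q/∂x = 0
  ∂P/∂y = -6*y - 2
  integrand = ∂Q/∂x - ∂P/∂y = 6*y + 2.
Integrating over R: integral_0^1 integral_0^{1-x} (6*y + 2) dy dx = 2.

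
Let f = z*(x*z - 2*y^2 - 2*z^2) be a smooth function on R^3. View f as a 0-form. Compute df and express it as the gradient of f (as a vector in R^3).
df = (z^2) dx + (-4*y*z) dy + (2*x*z - 2*y^2 - 6*z^2) dz; grad f = (z^2, -4*y*z, 2*x*z - 2*y^2 - 6*z^2)

For a 0-form f, d f = (∂f/∂x) dx + (∂f/∂y) dy + (∂f/∂z) dz. The components of the vector representation are exactly the entries of grad f in Cartesian coordinates:
  ∂f/∂x = z^2
  ∂f/∂y = -4*y*z
  ∂f/∂z = 2*x*z - 2*y^2 - 6*z^2.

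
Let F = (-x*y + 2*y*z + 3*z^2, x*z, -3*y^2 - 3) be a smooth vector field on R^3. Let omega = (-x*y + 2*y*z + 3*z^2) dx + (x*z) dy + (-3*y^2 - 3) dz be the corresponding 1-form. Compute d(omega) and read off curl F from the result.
d(omega) = (-x - 6*y) dy ∧ dz + (2*y + 6*z) dz ∧ dx + (x - z) dx ∧ dy; curl F = (-x - 6*y, 2*y + 6*z, x - z)

d omega = sum_{i<j} (∂f_j/∂x_i - ∂f_i/∂x_j) dx_i ∧ dx_j. Under the identification (dy ∧ dz, dz ∧ dx, dx ∧ dy) ↔ (e_x, e_y, e_z), the coefficients are exactly the components of curl F. Compute:
  ∂R/∂y - ∂Q/∂z = (-6*y) - (x) = -x - 6*y
  ∂P/∂z - ∂R/∂x = (2*y + 6*z) - (0) = 2*y + 6*z
  ∂Q/∂x - ∂P/∂y = (z) - (-x + 2*z) = x - z.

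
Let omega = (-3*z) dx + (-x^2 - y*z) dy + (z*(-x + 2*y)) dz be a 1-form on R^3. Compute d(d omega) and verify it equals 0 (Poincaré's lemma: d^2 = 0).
d(d omega) = 0

Step 1: d omega = sum_{i<j} (∂f_j/∂x_i - ∂f_i/∂x_j) dx_i ∧ dx_j:
  coeff of dx ∧ dy: -2*x
  coeff of dx ∧ dz: 3 - z
  coeff of dy ∧ dz: y + 2*z
Step 2: Apply d again to each 2-form coefficient. The only possible 3-form in R^3 is dx ∧ dy ∧ dz, with coefficient
  ∂(coeff of dy∧dz)/∂x - ∂(coeff of dx∧dz)/∂y + ∂(coeff of dx∧dy)/∂z
  = ∂/∂x (y + 2*z) - ∂/∂y (3 - z) + ∂/∂z (-2*x).
Each of these terms simplifies to sums of mixed partials that cancel in pairs. The result is 0 (by equality of mixed partials for smooth functions — Schwarz / Clairaut).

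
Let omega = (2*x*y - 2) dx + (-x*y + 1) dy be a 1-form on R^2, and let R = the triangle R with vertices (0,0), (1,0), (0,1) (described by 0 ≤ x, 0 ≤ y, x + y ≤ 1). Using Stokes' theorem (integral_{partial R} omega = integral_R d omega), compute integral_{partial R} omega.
integral_(partial R) omega = -1/2

Stokes: integral_partial_R omega = integral_R d omega with d omega = (∂Q/∂x - ∂P/∂y) dx ∧ dy.
  ∂Q/∂x = -y
  ∂P/∂y = 2*x
  integrand = ∂Q/∂x - ∂P/∂y = -2*x - y.
Integrating over R: integral_0^1 integral_0^{1-x} (-2*x - y) dy dx = -1/2.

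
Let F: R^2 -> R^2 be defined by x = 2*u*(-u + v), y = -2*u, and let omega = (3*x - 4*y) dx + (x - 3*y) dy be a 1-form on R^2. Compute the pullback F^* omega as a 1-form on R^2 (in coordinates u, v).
F^* omega = (4*u*(6*u^2 - 9*u*v - 7*u + 3*v^2 + 3*v - 3)) du + (u^2*(-12*u + 12*v + 16)) dv

Using F^*(f dg) = (f ∘ F) d(g ∘ F), substitute each coordinate x_i by F_i(u, v) in f_i, and replace dx_i by d F_i = (∂F_i/∂u) du + (∂F_i/∂v) dv.
  For the x component: f_1(F) = 2*u*(-3*u + 3*v + 4); d F_1 = (-4*u + 2*v) du + (2*u) dv
  For the y component: f_2(F) = 2*u*(-u + v + 3); d F_2 = (-2) du + (0) dv
Combining and collecting du, dv coefficients:
  coeff of du: 4*u*(6*u^2 - 9*u*v - 7*u + 3*v^2 + 3*v - 3)
  coeff of dv: u^2*(-12*u + 12*v + 16)
F^* omega = (4*u*(6*u^2 - 9*u*v - 7*u + 3*v^2 + 3*v - 3)) du + (u^2*(-12*u + 12*v + 16)) dv.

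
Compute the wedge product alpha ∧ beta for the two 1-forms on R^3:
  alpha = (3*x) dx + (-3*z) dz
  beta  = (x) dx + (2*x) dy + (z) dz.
alpha ∧ beta = (6*x^2) dx ∧ dy + (6*x*z) dx ∧ dz + (6*x*z) dy ∧ dz

Distribute the wedge, using dx_i ∧ dx_j = -dx_j ∧ dx_i and dx_i ∧ dx_i = 0. For each pair (i, j) with i < j, the coefficient of dx_i ∧ dx_j in alpha ∧ beta is (alpha_i * beta_j - alpha_j * beta_i). Collecting: alpha ∧ beta = (6*x^2) dx ∧ dy + (6*x*z) dx ∧ dz + (6*x*z) dy ∧ dz.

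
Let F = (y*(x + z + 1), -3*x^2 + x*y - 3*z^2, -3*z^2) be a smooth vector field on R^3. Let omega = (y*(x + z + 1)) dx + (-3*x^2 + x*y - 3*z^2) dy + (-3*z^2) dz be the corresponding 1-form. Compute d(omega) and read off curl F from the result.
d(omega) = (6*z) dy ∧ dz + (y) dz ∧ dx + (-7*x + y - z - 1) dx ∧ dy; curl F = (6*z, y, -7*x + y - z - 1)

d omega = sum_{i<j} (∂f_j/∂x_i - ∂f_i/∂x_j) dx_i ∧ dx_j. Under the identification (dy ∧ dz, dz ∧ dx, dx ∧ dy) ↔ (e_x, e_y, e_z), the coefficients are exactly the components of curl F. Compute:
  ∂R/∂y - ∂Q/∂z = (0) - (-6*z) = 6*z
  ∂P/∂z - ∂R/∂x = (y) - (0) = y
  ∂Q/∂x - ∂P/∂y = (-6*x + y) - (x + z + 1) = -7*x + y - z - 1.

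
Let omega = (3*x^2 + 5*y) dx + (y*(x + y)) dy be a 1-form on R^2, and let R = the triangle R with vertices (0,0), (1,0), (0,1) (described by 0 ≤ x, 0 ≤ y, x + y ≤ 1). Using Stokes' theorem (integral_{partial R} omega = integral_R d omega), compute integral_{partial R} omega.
integral_(partial R) omega = -7/3

Stokes: integral_partial_R omega = integral_R d omega with d omega = (∂Q/∂x - ∂P/∂y) dx ∧ dy.
  ∂Q/∂x = y
  ∂P/∂y = 5
  integrand = ∂Q/∂x - ∂P/∂y = y - 5.
Integrating over R: integral_0^1 integral_0^{1-x} (y - 5) dy dx = -7/3.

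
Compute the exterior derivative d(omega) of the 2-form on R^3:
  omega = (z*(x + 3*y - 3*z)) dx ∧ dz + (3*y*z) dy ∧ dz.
d(omega) = (-3*z) dx ∧ dy ∧ dz

For a 2-form omega = sum_{i<j} g_{ij} dx_i ∧ dx_j, the exterior derivative is
  d(omega) = sum_{i<j} d(g_{ij}) ∧ dx_i ∧ dx_j = sum_{i<j, k} (∂g_{ij}/∂x_k) dx_k ∧ dx_i ∧ dx_j.
Expand each term, using dx_k ∧ dx_i ∧ dx_j = sgn(permutation) dx_{(a)} ∧ dx_{(b)} ∧ dx_{(c)} with (a < b < c) sorted:
  d(z*(x + 3*y - 3*z)) includes (∂/∂y)(z*(x + 3*y - 3*z)) dy = (3*z) dy, which multiplied by dx ∧ dz gives (-3*z) dx ∧ dy ∧ dz
Collecting like 3-forms: d(omega) = (-3*z) dx ∧ dy ∧ dz.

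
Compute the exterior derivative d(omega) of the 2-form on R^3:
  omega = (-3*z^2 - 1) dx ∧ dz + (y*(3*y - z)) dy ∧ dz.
d(omega) = 0

For a 2-form omega = sum_{i<j} g_{ij} dx_i ∧ dx_j, the exterior derivative is
  d(omega) = sum_{i<j} d(g_{ij}) ∧ dx_i ∧ dx_j = sum_{i<j, k} (∂g_{ij}/∂x_k) dx_k ∧ dx_i ∧ dx_j.
Expand each term, using dx_k ∧ dx_i ∧ dx_j = sgn(permutation) dx_{(a)} ∧ dx_{(b)} ∧ dx_{(c)} with (a < b < c) sorted:

Collecting like 3-forms: d(omega) = 0.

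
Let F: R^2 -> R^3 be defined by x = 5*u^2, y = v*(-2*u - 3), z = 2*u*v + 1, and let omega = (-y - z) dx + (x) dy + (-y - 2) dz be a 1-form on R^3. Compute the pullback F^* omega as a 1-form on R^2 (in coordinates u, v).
F^* omega = (-10*u^2*v + 4*u*v^2 + 30*u*v - 10*u + 6*v^2 - 4*v) du + (u*(-10*u^2 + 4*u*v - 15*u + 6*v - 4)) dv

Using F^*(f dg) = (f ∘ F) d(g ∘ F), substitute each coordinate x_i by F_i(u, v) in f_i, and replace dx_i by d F_i = (∂F_i/∂u) du + (∂F_i/∂v) dv.
  For the x component: f_1(F) = 3*v - 1; d F_1 = (10*u) du + (0) dv
  For the y component: f_2(F) = 5*u^2; d F_2 = (-2*v) du + (-2*u - 3) dv
  For the z component: f_3(F) = 2*u*v + 3*v - 2; d F_3 = (2*v) du + (2*u) dv
Combining and collecting du, dv coefficients:
  coeff of du: -10*u^2*v + 4*u*v^2 + 30*u*v - 10*u + 6*v^2 - 4*v
  coeff of dv: u*(-10*u^2 + 4*u*v - 15*u + 6*v - 4)
F^* omega = (-10*u^2*v + 4*u*v^2 + 30*u*v - 10*u + 6*v^2 - 4*v) du + (u*(-10*u^2 + 4*u*v - 15*u + 6*v - 4)) dv.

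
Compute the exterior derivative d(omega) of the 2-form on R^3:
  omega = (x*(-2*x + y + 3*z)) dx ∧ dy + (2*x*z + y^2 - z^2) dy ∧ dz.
d(omega) = (3*x + 2*z) dx ∧ dy ∧ dz

For a 2-form omega = sum_{i<j} g_{ij} dx_i ∧ dx_j, the exterior derivative is
  d(omega) = sum_{i<j} d(g_{ij}) ∧ dx_i ∧ dx_j = sum_{i<j, k} (∂g_{ij}/∂x_k) dx_k ∧ dx_i ∧ dx_j.
Expand each term, using dx_k ∧ dx_i ∧ dx_j = sgn(permutation) dx_{(a)} ∧ dx_{(b)} ∧ dx_{(c)} with (a < b < c) sorted:
  d(x*(-2*x + y + 3*z)) includes (∂/∂z)(x*(-2*x + y + 3*z)) dz = (3*x) dz, which multiplied by dx ∧ dy gives (3*x) dx ∧ dy ∧ dz
  d(2*x*z + y^2 - z^2) includes (∂/∂x)(2*x*z + y^2 - z^2) dx = (2*z) dx, which multiplied by dy ∧ dz gives (2*z) dx ∧ dy ∧ dz
Collecting like 3-forms: d(omega) = (3*x + 2*z) dx ∧ dy ∧ dz.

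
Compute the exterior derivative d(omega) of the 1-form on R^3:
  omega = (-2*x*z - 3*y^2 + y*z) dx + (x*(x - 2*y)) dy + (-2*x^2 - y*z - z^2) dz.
d(omega) = (2*x + 4*y - z) dx ∧ dy + (-2*x - y) dx ∧ dz + (-z) dy ∧ dz

For a 1-form omega = sum_i f_i dx_i, the exterior derivative is
  d(omega) = sum_{i < j} (∂f_j/∂x_i - ∂f_i/∂x_j) dx_i ∧ dx_j.
  coefficient of dx ∧ dy: ∂f_2/∂x - ∂f_1/∂y = ∂(x*(x - 2*y))/∂x - ∂(-2*x*z - 3*y^2 + y*z)/∂y = 2*x + 4*y - z
  coefficient of dx ∧ dz: ∂f_3/∂x - ∂f_1/∂z = ∂(-2*x^2 - y*z - z^2)/∂x - ∂(-2*x*z - 3*y^2 + y*z)/∂z = -2*x - y
  coefficient of dy ∧ dz: ∂f_3/∂y - ∂f_2/∂z = ∂(-2*x^2 - y*z - z^2)/∂y - ∂(x*(x - 2*y))/∂z = -z
Assembling: d(omega) = (2*x + 4*y - z) dx ∧ dy + (-2*x - y) dx ∧ dz + (-z) dy ∧ dz.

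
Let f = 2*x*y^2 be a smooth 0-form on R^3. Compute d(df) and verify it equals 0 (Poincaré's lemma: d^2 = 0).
d(df) = 0

Step 1: df = sum_i (∂f/∂x_i) dx_i = (2*y^2) dx + (4*x*y) dy + (0) dz.
Step 2: Apply d again. Using the 1-form formula, the coefficient of dx ∧ dy in d(df) is ∂^2 f/∂x ∂y - ∂^2 f/∂y ∂x = (4*y) - (4*y) = 0 (equality of mixed partials for smooth f).
Similarly for dx ∧ dz and dy ∧ dz — all coefficients vanish. So d(df) = 0.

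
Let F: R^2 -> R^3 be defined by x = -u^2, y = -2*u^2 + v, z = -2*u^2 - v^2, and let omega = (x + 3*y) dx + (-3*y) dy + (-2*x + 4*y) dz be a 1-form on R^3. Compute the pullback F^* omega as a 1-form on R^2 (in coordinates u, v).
F^* omega = (14*u^3 - 10*u*v) du + (12*u^2*v + 6*u^2 - 8*v^2 - 3*v) dv

Using F^*(f dg) = (f ∘ F) d(g ∘ F), substitute each coordinate x_i by F_i(u, v) in f_i, and replace dx_i by d F_i = (∂F_i/∂u) du + (∂F_i/∂v) dv.
  For the x component: f_1(F) = -7*u^2 + 3*v; d F_1 = (-2*u) du + (0) dv
  For the y component: f_2(F) = 6*u^2 - 3*v; d F_2 = (-4*u) du + (1) dv
  For the z component: f_3(F) = -6*u^2 + 4*v; d F_3 = (-4*u) du + (-2*v) dv
Combining and collecting du, dv coefficients:
  coeff of du: 14*u^3 - 10*u*v
  coeff of dv: 12*u^2*v + 6*u^2 - 8*v^2 - 3*v
F^* omega = (14*u^3 - 10*u*v) du + (12*u^2*v + 6*u^2 - 8*v^2 - 3*v) dv.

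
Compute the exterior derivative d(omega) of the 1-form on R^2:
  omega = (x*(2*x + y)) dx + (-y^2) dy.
d(omega) = (-x) dx ∧ dy

For a 1-form omega = sum_i f_i dx_i, the exterior derivative is
  d(omega) = sum_{i < j} (∂f_j/∂x_i - ∂f_i/∂x_j) dx_i ∧ dx_j.
  coefficient of dx ∧ dy: ∂f_2/∂x - ∂f_1/∂y = ∂(-y^2)/∂x - ∂(x*(2*x + y))/∂y = -x
Assembling: d(omega) = (-x) dx ∧ dy.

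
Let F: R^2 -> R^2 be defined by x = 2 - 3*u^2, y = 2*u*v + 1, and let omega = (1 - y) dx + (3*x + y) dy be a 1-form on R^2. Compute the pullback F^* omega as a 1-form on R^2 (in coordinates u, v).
F^* omega = (2*v*(-3*u^2 + 2*u*v + 7)) du + (2*u*(-9*u^2 + 2*u*v + 7)) dv

Using F^*(f dg) = (f ∘ F) d(g ∘ F), substitute each coordinate x_i by F_i(u, v) in f_i, and replace dx_i by d F_i = (∂F_i/∂u) du + (∂F_i/∂v) dv.
  For the x component: f_1(F) = -2*u*v; d F_1 = (-6*u) du + (0) dv
  For the y component: f_2(F) = -9*u^2 + 2*u*v + 7; d F_2 = (2*v) du + (2*u) dv
Combining and collecting du, dv coefficients:
  coeff of du: 2*v*(-3*u^2 + 2*u*v + 7)
  coeff of dv: 2*u*(-9*u^2 + 2*u*v + 7)
F^* omega = (2*v*(-3*u^2 + 2*u*v + 7)) du + (2*u*(-9*u^2 + 2*u*v + 7)) dv.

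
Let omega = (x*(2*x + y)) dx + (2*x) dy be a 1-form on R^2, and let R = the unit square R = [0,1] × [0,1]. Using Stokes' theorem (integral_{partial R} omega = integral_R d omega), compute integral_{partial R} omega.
integral_(partial R) omega = 3/2

Stokes: integral_partial_R omega = integral_R d omega with d omega = (∂Q/∂x - ∂P/∂y) dx ∧ dy.
  ∂Q/∂x = 2
  ∂P/∂y = x
  integrand = ∂Q/∂x - ∂P/∂y = 2 - x.
Integrating over R: integral_0^1 integral_0^1 (2 - x) dx dy = 3/2.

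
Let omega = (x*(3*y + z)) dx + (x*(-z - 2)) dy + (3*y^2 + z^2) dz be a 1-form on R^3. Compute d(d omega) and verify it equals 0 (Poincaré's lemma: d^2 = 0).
d(d omega) = 0

Step 1: d omega = sum_{i<j} (∂f_j/∂x_i - ∂f_i/∂x_j) dx_i ∧ dx_j:
  coeff of dx ∧ dy: -3*x - z - 2
  coeff of dx ∧ dz: -x
  coeff of dy ∧ dz: x + 6*y
Step 2: Apply d again to each 2-form coefficient. The only possible 3-form in R^3 is dx ∧ dy ∧ dz, with coefficient
  ∂(coeff of dy∧dz)/∂x - ∂(coeff of dx∧dz)/∂y + ∂(coeff of dx∧dy)/∂z
  = ∂/∂x (x + 6*y) - ∂/∂y (-x) + ∂/∂z (-3*x - z - 2).
Each of these terms simplifies to sums of mixed partials that cancel in pairs. The result is 0 (by equality of mixed partials for smooth functions — Schwarz / Clairaut).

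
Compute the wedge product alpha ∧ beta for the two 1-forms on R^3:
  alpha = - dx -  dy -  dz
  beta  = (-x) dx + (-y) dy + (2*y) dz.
alpha ∧ beta = (-x + y) dx ∧ dy + (-x - 2*y) dx ∧ dz + (-3*y) dy ∧ dz

Distribute the wedge, using dx_i ∧ dx_j = -dx_j ∧ dx_i and dx_i ∧ dx_i = 0. For each pair (i, j) with i < j, the coefficient of dx_i ∧ dx_j in alpha ∧ beta is (alpha_i * beta_j - alpha_j * beta_i). Collecting: alpha ∧ beta = (-x + y) dx ∧ dy + (-x - 2*y) dx ∧ dz + (-3*y) dy ∧ dz.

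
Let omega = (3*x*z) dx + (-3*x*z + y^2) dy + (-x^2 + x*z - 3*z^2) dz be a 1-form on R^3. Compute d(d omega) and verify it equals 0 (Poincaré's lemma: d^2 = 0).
d(d omega) = 0

Step 1: d omega = sum_{i<j} (∂f_j/∂x_i - ∂f_i/∂x_j) dx_i ∧ dx_j:
  coeff of dx ∧ dy: -3*z
  coeff of dx ∧ dz: -5*x + z
  coeff of dy ∧ dz: 3*x
Step 2: Apply d again to each 2-form coefficient. The only possible 3-form in R^3 is dx ∧ dy ∧ dz, with coefficient
  ∂(coeff of dy∧dz)/∂x - ∂(coeff of dx∧dz)/∂y + ∂(coeff of dx∧dy)/∂z
  = ∂/∂x (3*x) - ∂/∂y (-5*x + z) + ∂/∂z (-3*z).
Each of these terms simplifies to sums of mixed partials that cancel in pairs. The result is 0 (by equality of mixed partials for smooth functions — Schwarz / Clairaut).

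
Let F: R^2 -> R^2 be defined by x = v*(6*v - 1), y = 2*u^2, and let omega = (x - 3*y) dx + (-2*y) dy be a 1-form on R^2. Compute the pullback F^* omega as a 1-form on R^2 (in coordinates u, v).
F^* omega = (-16*u^3) du + (-72*u^2*v + 6*u^2 + 72*v^3 - 18*v^2 + v) dv

Using F^*(f dg) = (f ∘ F) d(g ∘ F), substitute each coordinate x_i by F_i(u, v) in f_i, and replace dx_i by d F_i = (∂F_i/∂u) du + (∂F_i/∂v) dv.
  For the x component: f_1(F) = -6*u^2 + 6*v^2 - v; d F_1 = (0) du + (12*v - 1) dv
  For the y component: f_2(F) = -4*u^2; d F_2 = (4*u) du + (0) dv
Combining and collecting du, dv coefficients:
  coeff of du: -16*u^3
  coeff of dv: -72*u^2*v + 6*u^2 + 72*v^3 - 18*v^2 + v
F^* omega = (-16*u^3) du + (-72*u^2*v + 6*u^2 + 72*v^3 - 18*v^2 + v) dv.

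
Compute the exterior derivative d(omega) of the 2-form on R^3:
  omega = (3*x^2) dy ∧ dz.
d(omega) = (6*x) dx ∧ dy ∧ dz

For a 2-form omega = sum_{i<j} g_{ij} dx_i ∧ dx_j, the exterior derivative is
  d(omega) = sum_{i<j} d(g_{ij}) ∧ dx_i ∧ dx_j = sum_{i<j, k} (∂g_{ij}/∂x_k) dx_k ∧ dx_i ∧ dx_j.
Expand each term, using dx_k ∧ dx_i ∧ dx_j = sgn(permutation) dx_{(a)} ∧ dx_{(b)} ∧ dx_{(c)} with (a < b < c) sorted:
  d(3*x^2) includes (∂/∂x)(3*x^2) dx = (6*x) dx, which multiplied by dy ∧ dz gives (6*x) dx ∧ dy ∧ dz
Collecting like 3-forms: d(omega) = (6*x) dx ∧ dy ∧ dz.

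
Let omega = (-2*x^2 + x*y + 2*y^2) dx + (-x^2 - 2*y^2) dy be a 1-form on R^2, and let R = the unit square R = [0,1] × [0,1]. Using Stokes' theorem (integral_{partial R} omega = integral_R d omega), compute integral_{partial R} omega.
integral_(partial R) omega = -7/2

Stokes: integral_partial_R omega = integral_R d omega with d omega = (∂Q/∂x - ∂P/∂y) dx ∧ dy.
  ∂Q/∂x = -2*x
  ∂P/∂y = x + 4*y
  integrand = ∂Q/∂x - ∂P/∂y = -3*x - 4*y.
Integrating over R: integral_0^1 integral_0^1 (-3*x - 4*y) dx dy = -7/2.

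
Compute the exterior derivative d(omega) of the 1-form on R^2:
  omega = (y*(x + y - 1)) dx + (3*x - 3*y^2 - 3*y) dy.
d(omega) = (-x - 2*y + 4) dx ∧ dy

For a 1-form omega = sum_i f_i dx_i, the exterior derivative is
  d(omega) = sum_{i < j} (∂f_j/∂x_i - ∂f_i/∂x_j) dx_i ∧ dx_j.
  coefficient of dx ∧ dy: ∂f_2/∂x - ∂f_1/∂y = ∂(3*x - 3*y^2 - 3*y)/∂x - ∂(y*(x + y - 1))/∂y = -x - 2*y + 4
Assembling: d(omega) = (-x - 2*y + 4) dx ∧ dy.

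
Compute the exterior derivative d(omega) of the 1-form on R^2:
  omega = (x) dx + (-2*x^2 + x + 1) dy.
d(omega) = (1 - 4*x) dx ∧ dy

For a 1-form omega = sum_i f_i dx_i, the exterior derivative is
  d(omega) = sum_{i < j} (∂f_j/∂x_i - ∂f_i/∂x_j) dx_i ∧ dx_j.
  coefficient of dx ∧ dy: ∂f_2/∂x - ∂f_1/∂y = ∂(-2*x^2 + x + 1)/∂x - ∂(x)/∂y = 1 - 4*x
Assembling: d(omega) = (1 - 4*x) dx ∧ dy.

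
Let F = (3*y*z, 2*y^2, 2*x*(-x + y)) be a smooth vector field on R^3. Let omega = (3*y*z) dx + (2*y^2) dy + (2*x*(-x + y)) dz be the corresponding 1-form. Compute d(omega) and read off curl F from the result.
d(omega) = (2*x) dy ∧ dz + (4*x + y) dz ∧ dx + (-3*z) dx ∧ dy; curl F = (2*x, 4*x + y, -3*z)

d omega = sum_{i<j} (∂f_j/∂x_i - ∂f_i/∂x_j) dx_i ∧ dx_j. Under the identification (dy ∧ dz, dz ∧ dx, dx ∧ dy) ↔ (e_x, e_y, e_z), the coefficients are exactly the components of curl F. Compute:
  ∂R/∂y - ∂Q/∂z = (2*x) - (0) = 2*x
  ∂P/∂z - ∂R/∂x = (3*y) - (-4*x + 2*y) = 4*x + y
  ∂Q/∂x - ∂P/∂y = (0) - (3*z) = -3*z.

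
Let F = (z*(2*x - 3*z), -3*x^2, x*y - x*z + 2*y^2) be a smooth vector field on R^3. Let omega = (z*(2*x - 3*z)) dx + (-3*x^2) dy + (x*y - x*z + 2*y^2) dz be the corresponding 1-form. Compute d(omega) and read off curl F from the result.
d(omega) = (x + 4*y) dy ∧ dz + (2*x - y - 5*z) dz ∧ dx + (-6*x) dx ∧ dy; curl F = (x + 4*y, 2*x - y - 5*z, -6*x)

d omega = sum_{i<j} (∂f_j/∂x_i - ∂f_i/∂x_j) dx_i ∧ dx_j. Under the identification (dy ∧ dz, dz ∧ dx, dx ∧ dy) ↔ (e_x, e_y, e_z), the coefficients are exactly the components of curl F. Compute:
  ∂R/∂y - ∂Q/∂z = (x + 4*y) - (0) = x + 4*y
  ∂P/∂z - ∂R/∂x = (2*x - 6*z) - (y - z) = 2*x - y - 5*z
  ∂Q/∂x - ∂P/∂y = (-6*x) - (0) = -6*x.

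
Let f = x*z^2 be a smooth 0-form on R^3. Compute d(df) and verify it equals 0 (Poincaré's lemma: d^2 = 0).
d(df) = 0

Step 1: df = sum_i (∂f/∂x_i) dx_i = (z^2) dx + (0) dy + (2*x*z) dz.
Step 2: Apply d again. Using the 1-form formula, the coefficient of dx ∧ dy in d(df) is ∂^2 f/∂x ∂y - ∂^2 f/∂y ∂x = (0) - (0) = 0 (equality of mixed partials for smooth f).
Similarly for dx ∧ dz and dy ∧ dz — all coefficients vanish. So d(df) = 0.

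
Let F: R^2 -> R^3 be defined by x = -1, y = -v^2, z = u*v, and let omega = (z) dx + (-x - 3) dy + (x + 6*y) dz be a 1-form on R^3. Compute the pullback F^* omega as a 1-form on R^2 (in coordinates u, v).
F^* omega = (-6*v^3 - v) du + (-6*u*v^2 - u + 4*v) dv

Using F^*(f dg) = (f ∘ F) d(g ∘ F), substitute each coordinate x_i by F_i(u, v) in f_i, and replace dx_i by d F_i = (∂F_i/∂u) du + (∂F_i/∂v) dv.
  For the x component: f_1(F) = u*v; d F_1 = (0) du + (0) dv
  For the y component: f_2(F) = -2; d F_2 = (0) du + (-2*v) dv
  For the z component: f_3(F) = -6*v^2 - 1; d F_3 = (v) du + (u) dv
Combining and collecting du, dv coefficients:
  coeff of du: -6*v^3 - v
  coeff of dv: -6*u*v^2 - u + 4*v
F^* omega = (-6*v^3 - v) du + (-6*u*v^2 - u + 4*v) dv.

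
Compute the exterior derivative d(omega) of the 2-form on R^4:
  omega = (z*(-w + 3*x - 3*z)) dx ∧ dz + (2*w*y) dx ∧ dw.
d(omega) = (-z) dx ∧ dz ∧ dw + (-2*w) dx ∧ dy ∧ dw

For a 2-form omega = sum_{i<j} g_{ij} dx_i ∧ dx_j, the exterior derivative is
  d(omega) = sum_{i<j} d(g_{ij}) ∧ dx_i ∧ dx_j = sum_{i<j, k} (∂g_{ij}/∂x_k) dx_k ∧ dx_i ∧ dx_j.
Expand each term, using dx_k ∧ dx_i ∧ dx_j = sgn(permutation) dx_{(a)} ∧ dx_{(b)} ∧ dx_{(c)} with (a < b < c) sorted:
  d(z*(-w + 3*x - 3*z)) includes (∂/∂w)(z*(-w + 3*x - 3*z)) dw = (-z) dw, which multiplied by dx ∧ dz gives (-z) dx ∧ dz ∧ dw
  d(2*w*y) includes (∂/∂y)(2*w*y) dy = (2*w) dy, which multiplied by dx ∧ dw gives (-2*w) dx ∧ dy ∧ dw
Collecting like 3-forms: d(omega) = (-z) dx ∧ dz ∧ dw + (-2*w) dx ∧ dy ∧ dw.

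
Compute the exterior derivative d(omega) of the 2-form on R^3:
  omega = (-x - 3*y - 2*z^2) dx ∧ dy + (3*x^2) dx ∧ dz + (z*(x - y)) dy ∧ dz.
d(omega) = (-3*z) dx ∧ dy ∧ dz

For a 2-form omega = sum_{i<j} g_{ij} dx_i ∧ dx_j, the exterior derivative is
  d(omega) = sum_{i<j} d(g_{ij}) ∧ dx_i ∧ dx_j = sum_{i<j, k} (∂g_{ij}/∂x_k) dx_k ∧ dx_i ∧ dx_j.
Expand each term, using dx_k ∧ dx_i ∧ dx_j = sgn(permutation) dx_{(a)} ∧ dx_{(b)} ∧ dx_{(c)} with (a < b < c) sorted:
  d(-x - 3*y - 2*z^2) includes (∂/∂z)(-x - 3*y - 2*z^2) dz = (-4*z) dz, which multiplied by dx ∧ dy gives (-4*z) dx ∧ dy ∧ dz
  d(z*(x - y)) includes (∂/∂x)(z*(x - y)) dx = (z) dx, which multiplied by dy ∧ dz gives (z) dx ∧ dy ∧ dz
Collecting like 3-forms: d(omega) = (-3*z) dx ∧ dy ∧ dz.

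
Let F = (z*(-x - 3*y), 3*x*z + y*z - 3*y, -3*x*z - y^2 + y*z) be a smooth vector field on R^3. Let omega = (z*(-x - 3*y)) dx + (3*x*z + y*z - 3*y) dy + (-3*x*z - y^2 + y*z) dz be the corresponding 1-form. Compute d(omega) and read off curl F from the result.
d(omega) = (-3*x - 3*y + z) dy ∧ dz + (-x - 3*y + 3*z) dz ∧ dx + (6*z) dx ∧ dy; curl F = (-3*x - 3*y + z, -x - 3*y + 3*z, 6*z)

d omega = sum_{i<j} (∂f_j/∂x_i - ∂f_i/∂x_j) dx_i ∧ dx_j. Under the identification (dy ∧ dz, dz ∧ dx, dx ∧ dy) ↔ (e_x, e_y, e_z), the coefficients are exactly the components of curl F. Compute:
  ∂R/∂y - ∂Q/∂z = (-2*y + z) - (3*x + y) = -3*x - 3*y + z
  ∂P/∂z - ∂R/∂x = (-x - 3*y) - (-3*z) = -x - 3*y + 3*z
  ∂Q/∂x - ∂P/∂y = (3*z) - (-3*z) = 6*z.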